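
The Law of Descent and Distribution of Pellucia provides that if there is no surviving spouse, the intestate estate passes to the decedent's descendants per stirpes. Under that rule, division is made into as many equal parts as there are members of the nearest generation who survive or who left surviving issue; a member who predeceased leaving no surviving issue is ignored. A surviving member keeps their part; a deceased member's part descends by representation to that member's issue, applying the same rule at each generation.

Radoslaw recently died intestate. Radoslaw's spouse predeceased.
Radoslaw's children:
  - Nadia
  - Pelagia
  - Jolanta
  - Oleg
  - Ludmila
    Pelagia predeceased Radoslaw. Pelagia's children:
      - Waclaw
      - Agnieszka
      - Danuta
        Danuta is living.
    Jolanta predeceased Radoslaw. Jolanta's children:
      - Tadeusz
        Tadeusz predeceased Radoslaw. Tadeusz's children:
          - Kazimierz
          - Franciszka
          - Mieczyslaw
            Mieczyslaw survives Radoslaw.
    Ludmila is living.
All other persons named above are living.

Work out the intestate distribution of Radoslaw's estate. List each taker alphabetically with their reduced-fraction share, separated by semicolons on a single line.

There is no surviving spouse, so the entire estate passes to Radoslaw's descendants per stirpes.
The estate is divided into 5 equal shares of 1/5 among Nadia, Pelagia, Jolanta, Oleg, Ludmila.
Nadia is living and takes 1/5.
Pelagia predeceased; the 1/5 allotted to Pelagia's branch passes to Pelagia's issue by representation.
The 1/5 is divided into 3 equal shares of 1/15 among Waclaw, Agnieszka, Danuta.
Waclaw is living and takes 1/15.
Agnieszka is living and takes 1/15.
Danuta is living and takes 1/15.
Jolanta predeceased; the 1/5 allotted to Jolanta's branch passes to Jolanta's issue by representation.
Tadeusz's line is the sole branch at this level, so the full 1/5 passes to Tadeusz's issue by representation.
The 1/5 is divided into 3 equal shares of 1/15 among Kazimierz, Franciszka, Mieczyslaw.
Kazimierz is living and takes 1/15.
Franciszka is living and takes 1/15.
Mieczyslaw is living and takes 1/15.
Oleg is living and takes 1/5.
Ludmila is living and takes 1/5.

Agnieszka 1/15; Danuta 1/15; Franciszka 1/15; Kazimierz 1/15; Ludmila 1/5; Mieczyslaw 1/15; Nadia 1/5; Oleg 1/5; Waclaw 1/15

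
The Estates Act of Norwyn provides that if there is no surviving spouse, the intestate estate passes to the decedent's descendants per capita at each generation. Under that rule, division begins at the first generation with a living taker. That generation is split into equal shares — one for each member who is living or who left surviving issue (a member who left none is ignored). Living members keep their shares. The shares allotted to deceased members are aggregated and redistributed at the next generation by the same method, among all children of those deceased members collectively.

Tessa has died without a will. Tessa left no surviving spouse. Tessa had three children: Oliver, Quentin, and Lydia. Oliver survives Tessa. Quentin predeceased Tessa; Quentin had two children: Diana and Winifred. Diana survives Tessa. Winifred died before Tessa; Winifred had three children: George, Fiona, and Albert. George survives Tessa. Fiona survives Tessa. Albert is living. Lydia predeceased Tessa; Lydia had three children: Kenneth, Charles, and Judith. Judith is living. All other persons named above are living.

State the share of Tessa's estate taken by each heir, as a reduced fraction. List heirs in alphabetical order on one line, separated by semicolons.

Albert 2/45; Charles 2/15; Diana 2/15; Fiona 2/45; George 2/45; Judith 2/15; Kenneth 2/15; Oliver 1/3

There is no surviving spouse, so the entire estate passes to Tessa's descendants per capita at each generation.
At generation 1 (Oliver, Quentin, Lydia) there are 3 shares of (1)/3 = 1/3 each.
Living: Oliver — each takes 1/3.
Deceased: Quentin and Lydia. Their combined 2/3 is pooled and carried to generation 2.
At generation 2 (Diana, Winifred, Kenneth, Charles, Judith) there are 5 shares of (2/3)/5 = 2/15 each.
Living: Diana, Kenneth, Charles, and Judith — each takes 2/15.
Deceased: Winifred. That 2/15 share is carried to generation 3.
At generation 3 (George, Fiona, Albert) there are 3 shares of (2/15)/3 = 2/45 each.
Living: George, Fiona, and Albert — each takes 2/45.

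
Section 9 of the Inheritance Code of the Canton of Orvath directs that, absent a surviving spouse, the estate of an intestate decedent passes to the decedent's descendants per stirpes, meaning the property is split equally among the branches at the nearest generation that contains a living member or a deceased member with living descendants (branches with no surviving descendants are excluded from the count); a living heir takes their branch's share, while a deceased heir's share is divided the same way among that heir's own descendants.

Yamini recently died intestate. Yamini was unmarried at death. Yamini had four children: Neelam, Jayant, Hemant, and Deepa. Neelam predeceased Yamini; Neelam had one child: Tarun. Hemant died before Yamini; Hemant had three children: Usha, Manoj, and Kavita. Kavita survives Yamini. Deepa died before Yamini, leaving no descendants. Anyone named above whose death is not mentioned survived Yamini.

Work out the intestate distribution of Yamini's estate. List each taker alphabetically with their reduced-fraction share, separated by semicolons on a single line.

There is no surviving spouse, so the entire estate passes to Yamini's descendants per stirpes.
Deepa left no surviving issue, so that branch lapses and is disregarded.
The estate is divided into 3 equal shares of 1/3 among Neelam, Jayant, Hemant.
Neelam predeceased; the 1/3 allotted to Neelam's branch passes to Neelam's issue by representation.
Tarun is the sole taker at this level and receives the full 1/3.
Jayant is living and takes 1/3.
Hemant predeceased; the 1/3 allotted to Hemant's branch passes to Hemant's issue by representation.
The 1/3 is divided into 3 equal shares of 1/9 among Usha, Manoj, Kavita.
Usha is living and takes 1/9.
Manoj is living and takes 1/9.
Kavita is living and takes 1/9.

Jayant 1/3; Kavita 1/9; Manoj 1/9; Tarun 1/3; Usha 1/9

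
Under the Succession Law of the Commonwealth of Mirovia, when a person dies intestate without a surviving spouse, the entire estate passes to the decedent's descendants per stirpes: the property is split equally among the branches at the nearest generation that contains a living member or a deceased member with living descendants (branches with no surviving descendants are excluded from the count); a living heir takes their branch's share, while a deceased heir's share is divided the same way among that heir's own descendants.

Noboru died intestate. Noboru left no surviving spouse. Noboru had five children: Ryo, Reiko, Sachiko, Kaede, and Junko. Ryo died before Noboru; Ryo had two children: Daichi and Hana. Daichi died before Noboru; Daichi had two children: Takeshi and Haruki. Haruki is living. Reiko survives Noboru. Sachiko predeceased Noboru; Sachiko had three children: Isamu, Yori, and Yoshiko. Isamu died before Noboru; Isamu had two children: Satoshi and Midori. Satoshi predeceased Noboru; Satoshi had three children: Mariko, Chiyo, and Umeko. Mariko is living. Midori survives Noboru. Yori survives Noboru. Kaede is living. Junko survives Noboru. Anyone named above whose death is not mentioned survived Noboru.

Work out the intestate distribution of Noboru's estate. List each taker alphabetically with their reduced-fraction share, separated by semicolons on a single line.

Chiyo 1/90; Hana 1/10; Haruki 1/20; Junko 1/5; Kaede 1/5; Mariko 1/90; Midori 1/30; Reiko 1/5; Takeshi 1/20; Umeko 1/90; Yori 1/15; Yoshiko 1/15

There is no surviving spouse, so the entire estate passes to Noboru's descendants per stirpes.
The estate is divided into 5 equal shares of 1/5 among Ryo, Reiko, Sachiko, Kaede, Junko.
Ryo predeceased; the 1/5 allotted to Ryo's branch passes to Ryo's issue by representation.
The 1/5 is divided into 2 equal shares of 1/10 among Daichi, Hana.
Daichi predeceased; the 1/10 allotted to Daichi's branch passes to Daichi's issue by representation.
The 1/10 is divided into 2 equal shares of 1/20 among Takeshi, Haruki.
Takeshi is living and takes 1/20.
Haruki is living and takes 1/20.
Hana is living and takes 1/10.
Reiko is living and takes 1/5.
Sachiko predeceased; the 1/5 allotted to Sachiko's branch passes to Sachiko's issue by representation.
The 1/5 is divided into 3 equal shares of 1/15 among Isamu, Yori, Yoshiko.
Isamu predeceased; the 1/15 allotted to Isamu's branch passes to Isamu's issue by representation.
The 1/15 is divided into 2 equal shares of 1/30 among Satoshi, Midori.
Satoshi predeceased; the 1/30 allotted to Satoshi's branch passes to Satoshi's issue by representation.
The 1/30 is divided into 3 equal shares of 1/90 among Mariko, Chiyo, Umeko.
Mariko is living and takes 1/90.
Chiyo is living and takes 1/90.
Umeko is living and takes 1/90.
Midori is living and takes 1/30.
Yori is living and takes 1/15.
Yoshiko is living and takes 1/15.
Kaede is living and takes 1/5.
Junko is living and takes 1/5.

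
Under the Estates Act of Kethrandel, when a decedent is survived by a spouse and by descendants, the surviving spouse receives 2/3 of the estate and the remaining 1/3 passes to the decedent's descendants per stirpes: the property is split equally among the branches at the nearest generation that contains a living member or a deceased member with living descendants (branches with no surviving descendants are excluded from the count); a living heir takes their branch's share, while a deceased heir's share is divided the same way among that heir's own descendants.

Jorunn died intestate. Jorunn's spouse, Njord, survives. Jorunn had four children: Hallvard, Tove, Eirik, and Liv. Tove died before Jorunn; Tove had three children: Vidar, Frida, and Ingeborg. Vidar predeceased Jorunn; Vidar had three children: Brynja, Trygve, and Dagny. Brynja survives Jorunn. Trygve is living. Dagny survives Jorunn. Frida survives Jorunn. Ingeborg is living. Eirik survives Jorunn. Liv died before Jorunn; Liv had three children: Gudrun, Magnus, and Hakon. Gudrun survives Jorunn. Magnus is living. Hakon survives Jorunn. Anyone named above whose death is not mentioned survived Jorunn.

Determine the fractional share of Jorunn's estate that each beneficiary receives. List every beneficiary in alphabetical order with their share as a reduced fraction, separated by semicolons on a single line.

Njord, as surviving spouse, takes 2/3.
The remaining 1/3 passes to Jorunn's descendants per stirpes.
The 1/3 is divided into 4 equal shares of 1/12 among Hallvard, Tove, Eirik, Liv.
Hallvard is living and takes 1/12.
Tove predeceased; the 1/12 allotted to Tove's branch passes to Tove's issue by representation.
The 1/12 is divided into 3 equal shares of 1/36 among Vidar, Frida, Ingeborg.
Vidar predeceased; the 1/36 allotted to Vidar's branch passes to Vidar's issue by representation.
The 1/36 is divided into 3 equal shares of 1/108 among Brynja, Trygve, Dagny.
Brynja is living and takes 1/108.
Trygve is living and takes 1/108.
Dagny is living and takes 1/108.
Frida is living and takes 1/36.
Ingeborg is living and takes 1/36.
Eirik is living and takes 1/12.
Liv predeceased; the 1/12 allotted to Liv's branch passes to Liv's issue by representation.
The 1/12 is divided into 3 equal shares of 1/36 among Gudrun, Magnus, Hakon.
Gudrun is living and takes 1/36.
Magnus is living and takes 1/36.
Hakon is living and takes 1/36.

Brynja 1/108; Dagny 1/108; Eirik 1/12; Frida 1/36; Gudrun 1/36; Hakon 1/36; Hallvard 1/12; Ingeborg 1/36; Magnus 1/36; Njord 2/3; Trygve 1/108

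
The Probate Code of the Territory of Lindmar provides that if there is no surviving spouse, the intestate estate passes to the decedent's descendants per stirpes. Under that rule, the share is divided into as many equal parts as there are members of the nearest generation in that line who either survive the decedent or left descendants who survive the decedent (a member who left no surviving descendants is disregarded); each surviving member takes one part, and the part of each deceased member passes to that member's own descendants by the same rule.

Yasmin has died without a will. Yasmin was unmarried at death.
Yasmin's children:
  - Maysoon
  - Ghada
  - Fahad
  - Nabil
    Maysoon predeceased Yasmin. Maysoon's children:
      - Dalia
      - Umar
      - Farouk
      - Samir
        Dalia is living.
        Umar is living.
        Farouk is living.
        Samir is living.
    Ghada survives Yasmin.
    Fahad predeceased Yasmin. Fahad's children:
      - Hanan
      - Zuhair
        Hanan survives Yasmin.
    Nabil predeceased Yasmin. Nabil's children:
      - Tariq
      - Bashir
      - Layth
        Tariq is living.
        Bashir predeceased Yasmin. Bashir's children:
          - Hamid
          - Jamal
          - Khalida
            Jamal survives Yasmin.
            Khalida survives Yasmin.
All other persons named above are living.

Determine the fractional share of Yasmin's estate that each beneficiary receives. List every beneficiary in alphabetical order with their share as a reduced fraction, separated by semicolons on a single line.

Dalia 1/16; Farouk 1/16; Ghada 1/4; Hamid 1/36; Hanan 1/8; Jamal 1/36; Khalida 1/36; Layth 1/12; Samir 1/16; Tariq 1/12; Umar 1/16; Zuhair 1/8

There is no surviving spouse, so the entire estate passes to Yasmin's descendants per stirpes.
The estate is divided into 4 equal shares of 1/4 among Maysoon, Ghada, Fahad, Nabil.
Maysoon predeceased; the 1/4 allotted to Maysoon's branch passes to Maysoon's issue by representation.
The 1/4 is divided into 4 equal shares of 1/16 among Dalia, Umar, Farouk, Samir.
Dalia is living and takes 1/16.
Umar is living and takes 1/16.
Farouk is living and takes 1/16.
Samir is living and takes 1/16.
Ghada is living and takes 1/4.
Fahad predeceased; the 1/4 allotted to Fahad's branch passes to Fahad's issue by representation.
The 1/4 is divided into 2 equal shares of 1/8 among Hanan, Zuhair.
Hanan is living and takes 1/8.
Zuhair is living and takes 1/8.
Nabil predeceased; the 1/4 allotted to Nabil's branch passes to Nabil's issue by representation.
The 1/4 is divided into 3 equal shares of 1/12 among Tariq, Bashir, Layth.
Tariq is living and takes 1/12.
Bashir predeceased; the 1/12 allotted to Bashir's branch passes to Bashir's issue by representation.
The 1/12 is divided into 3 equal shares of 1/36 among Hamid, Jamal, Khalida.
Hamid is living and takes 1/36.
Jamal is living and takes 1/36.
Khalida is living and takes 1/36.
Layth is living and takes 1/12.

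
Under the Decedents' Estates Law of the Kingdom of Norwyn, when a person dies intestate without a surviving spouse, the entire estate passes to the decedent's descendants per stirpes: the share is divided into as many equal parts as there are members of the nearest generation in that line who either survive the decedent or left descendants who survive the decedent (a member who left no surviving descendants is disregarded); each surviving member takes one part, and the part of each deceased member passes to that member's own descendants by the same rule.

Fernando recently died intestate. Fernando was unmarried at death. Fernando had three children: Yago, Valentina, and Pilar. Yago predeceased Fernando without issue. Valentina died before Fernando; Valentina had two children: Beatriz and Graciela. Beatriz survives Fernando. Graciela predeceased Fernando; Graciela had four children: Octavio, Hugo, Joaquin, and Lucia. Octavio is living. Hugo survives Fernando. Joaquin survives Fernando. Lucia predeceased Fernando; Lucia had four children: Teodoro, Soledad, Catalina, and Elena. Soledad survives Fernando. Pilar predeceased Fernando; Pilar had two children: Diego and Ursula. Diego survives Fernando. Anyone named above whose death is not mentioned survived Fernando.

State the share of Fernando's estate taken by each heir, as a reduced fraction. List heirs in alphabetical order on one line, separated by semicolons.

There is no surviving spouse, so the entire estate passes to Fernando's descendants per stirpes.
Yago left no surviving issue, so that branch lapses and is disregarded.
The estate is divided into 2 equal shares of 1/2 among Valentina, Pilar.
Valentina predeceased; the 1/2 allotted to Valentina's branch passes to Valentina's issue by representation.
The 1/2 is divided into 2 equal shares of 1/4 among Beatriz, Graciela.
Beatriz is living and takes 1/4.
Graciela predeceased; the 1/4 allotted to Graciela's branch passes to Graciela's issue by representation.
The 1/4 is divided into 4 equal shares of 1/16 among Octavio, Hugo, Joaquin, Lucia.
Octavio is living and takes 1/16.
Hugo is living and takes 1/16.
Joaquin is living and takes 1/16.
Lucia predeceased; the 1/16 allotted to Lucia's branch passes to Lucia's issue by representation.
The 1/16 is divided into 4 equal shares of 1/64 among Teodoro, Soledad, Catalina, Elena.
Teodoro is living and takes 1/64.
Soledad is living and takes 1/64.
Catalina is living and takes 1/64.
Elena is living and takes 1/64.
Pilar predeceased; the 1/2 allotted to Pilar's branch passes to Pilar's issue by representation.
The 1/2 is divided into 2 equal shares of 1/4 among Diego, Ursula.
Diego is living and takes 1/4.
Ursula is living and takes 1/4.

Beatriz 1/4; Catalina 1/64; Diego 1/4; Elena 1/64; Hugo 1/16; Joaquin 1/16; Octavio 1/16; Soledad 1/64; Teodoro 1/64; Ursula 1/4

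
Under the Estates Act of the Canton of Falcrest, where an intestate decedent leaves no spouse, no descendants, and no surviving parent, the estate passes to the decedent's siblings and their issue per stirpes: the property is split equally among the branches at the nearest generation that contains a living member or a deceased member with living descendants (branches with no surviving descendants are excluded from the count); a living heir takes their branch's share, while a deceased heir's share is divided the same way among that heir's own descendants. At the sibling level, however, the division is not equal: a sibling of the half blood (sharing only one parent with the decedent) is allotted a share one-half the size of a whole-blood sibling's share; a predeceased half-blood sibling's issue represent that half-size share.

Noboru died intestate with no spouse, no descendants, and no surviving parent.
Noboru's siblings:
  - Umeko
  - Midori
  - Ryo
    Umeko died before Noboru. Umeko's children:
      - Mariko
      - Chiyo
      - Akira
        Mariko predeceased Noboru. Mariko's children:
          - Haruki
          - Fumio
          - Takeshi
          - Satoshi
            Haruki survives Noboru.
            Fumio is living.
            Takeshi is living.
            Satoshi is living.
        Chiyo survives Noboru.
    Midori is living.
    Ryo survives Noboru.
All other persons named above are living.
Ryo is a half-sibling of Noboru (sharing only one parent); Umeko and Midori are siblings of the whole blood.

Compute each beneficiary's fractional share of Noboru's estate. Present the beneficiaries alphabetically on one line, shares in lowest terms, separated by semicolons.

No spouse, descendants, or parent survives, so the estate passes to Noboru's siblings per stirpes.
Half-blood siblings count for one-half the weight of whole-blood siblings at the initial division.
Dividing 1 in proportion to weights (total weight 5/2): Umeko (weight 1) → 2/5; Midori (weight 1) → 2/5; Ryo (weight 1/2) → 1/5.
Umeko predeceased; the 2/5 allotted to Umeko's branch passes to Umeko's issue by representation.
The 2/5 is divided into 3 equal shares of 2/15 among Mariko, Chiyo, Akira.
Mariko predeceased; the 2/15 allotted to Mariko's branch passes to Mariko's issue by representation.
The 2/15 is divided into 4 equal shares of 1/30 among Haruki, Fumio, Takeshi, Satoshi.
Haruki is living and takes 1/30.
Fumio is living and takes 1/30.
Takeshi is living and takes 1/30.
Satoshi is living and takes 1/30.
Chiyo is living and takes 2/15.
Akira is living and takes 2/15.
Midori is living and takes 2/5.
Ryo is living and takes 1/5.

Akira 2/15; Chiyo 2/15; Fumio 1/30; Haruki 1/30; Midori 2/5; Ryo 1/5; Satoshi 1/30; Takeshi 1/30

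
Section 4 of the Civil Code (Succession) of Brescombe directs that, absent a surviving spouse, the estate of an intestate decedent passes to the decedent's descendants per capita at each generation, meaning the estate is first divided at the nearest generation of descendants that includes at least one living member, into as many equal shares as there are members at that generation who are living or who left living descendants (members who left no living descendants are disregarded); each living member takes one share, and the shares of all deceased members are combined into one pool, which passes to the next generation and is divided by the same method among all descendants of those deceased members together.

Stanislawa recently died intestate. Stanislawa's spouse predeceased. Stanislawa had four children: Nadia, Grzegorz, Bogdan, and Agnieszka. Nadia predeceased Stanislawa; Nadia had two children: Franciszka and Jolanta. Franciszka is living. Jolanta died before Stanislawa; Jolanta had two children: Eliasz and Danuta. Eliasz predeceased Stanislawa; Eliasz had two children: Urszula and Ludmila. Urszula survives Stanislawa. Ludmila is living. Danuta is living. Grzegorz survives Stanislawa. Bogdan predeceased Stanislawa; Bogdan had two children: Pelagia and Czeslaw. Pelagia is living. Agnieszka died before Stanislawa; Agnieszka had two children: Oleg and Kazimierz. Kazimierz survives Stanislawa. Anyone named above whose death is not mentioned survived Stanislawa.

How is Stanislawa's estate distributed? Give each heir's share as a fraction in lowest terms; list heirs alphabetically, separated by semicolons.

Czeslaw 1/8; Danuta 1/16; Franciszka 1/8; Grzegorz 1/4; Kazimierz 1/8; Ludmila 1/32; Oleg 1/8; Pelagia 1/8; Urszula 1/32

There is no surviving spouse, so the entire estate passes to Stanislawa's descendants per capita at each generation.
At generation 1 (Nadia, Grzegorz, Bogdan, Agnieszka) there are 4 shares of (1)/4 = 1/4 each.
Living: Grzegorz — each takes 1/4.
Deceased: Nadia, Bogdan, and Agnieszka. Their combined 3/4 is pooled and carried to generation 2.
At generation 2 (Franciszka, Jolanta, Pelagia, Czeslaw, Oleg, Kazimierz) there are 6 shares of (3/4)/6 = 1/8 each.
Living: Franciszka, Pelagia, Czeslaw, Oleg, and Kazimierz — each takes 1/8.
Deceased: Jolanta. That 1/8 share is carried to generation 3.
At generation 3 (Eliasz, Danuta) there are 2 shares of (1/8)/2 = 1/16 each.
Living: Danuta — each takes 1/16.
Deceased: Eliasz. That 1/16 share is carried to generation 4.
At generation 4 (Urszula, Ludmila) there are 2 shares of (1/16)/2 = 1/32 each.
Living: Urszula and Ludmila — each takes 1/32.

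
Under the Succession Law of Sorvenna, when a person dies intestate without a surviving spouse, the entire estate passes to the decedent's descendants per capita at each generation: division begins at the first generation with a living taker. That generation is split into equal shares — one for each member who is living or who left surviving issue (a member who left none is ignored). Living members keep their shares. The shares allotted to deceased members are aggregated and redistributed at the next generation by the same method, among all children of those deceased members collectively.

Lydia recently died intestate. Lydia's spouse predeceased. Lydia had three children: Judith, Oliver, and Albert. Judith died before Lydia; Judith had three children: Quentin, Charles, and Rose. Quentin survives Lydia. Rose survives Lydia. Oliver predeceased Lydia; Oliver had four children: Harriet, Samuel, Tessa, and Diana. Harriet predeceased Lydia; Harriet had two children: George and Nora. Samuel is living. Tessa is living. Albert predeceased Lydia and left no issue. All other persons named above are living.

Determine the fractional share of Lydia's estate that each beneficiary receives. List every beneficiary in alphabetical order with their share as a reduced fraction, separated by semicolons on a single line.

Charles 1/7; Diana 1/7; George 1/14; Nora 1/14; Quentin 1/7; Rose 1/7; Samuel 1/7; Tessa 1/7

There is no surviving spouse, so the entire estate passes to Lydia's descendants per capita at each generation.
No one at generation 1 (Judith, Oliver) is living; moving to the next generation.
At generation 2 (Quentin, Charles, Rose, Harriet, Samuel, Tessa, Diana) there are 7 shares of (1)/7 = 1/7 each.
Living: Quentin, Charles, Rose, Samuel, Tessa, and Diana — each takes 1/7.
Deceased: Harriet. That 1/7 share is carried to generation 3.
At generation 3 (George, Nora) there are 2 shares of (1/7)/2 = 1/14 each.
Living: George and Nora — each takes 1/14.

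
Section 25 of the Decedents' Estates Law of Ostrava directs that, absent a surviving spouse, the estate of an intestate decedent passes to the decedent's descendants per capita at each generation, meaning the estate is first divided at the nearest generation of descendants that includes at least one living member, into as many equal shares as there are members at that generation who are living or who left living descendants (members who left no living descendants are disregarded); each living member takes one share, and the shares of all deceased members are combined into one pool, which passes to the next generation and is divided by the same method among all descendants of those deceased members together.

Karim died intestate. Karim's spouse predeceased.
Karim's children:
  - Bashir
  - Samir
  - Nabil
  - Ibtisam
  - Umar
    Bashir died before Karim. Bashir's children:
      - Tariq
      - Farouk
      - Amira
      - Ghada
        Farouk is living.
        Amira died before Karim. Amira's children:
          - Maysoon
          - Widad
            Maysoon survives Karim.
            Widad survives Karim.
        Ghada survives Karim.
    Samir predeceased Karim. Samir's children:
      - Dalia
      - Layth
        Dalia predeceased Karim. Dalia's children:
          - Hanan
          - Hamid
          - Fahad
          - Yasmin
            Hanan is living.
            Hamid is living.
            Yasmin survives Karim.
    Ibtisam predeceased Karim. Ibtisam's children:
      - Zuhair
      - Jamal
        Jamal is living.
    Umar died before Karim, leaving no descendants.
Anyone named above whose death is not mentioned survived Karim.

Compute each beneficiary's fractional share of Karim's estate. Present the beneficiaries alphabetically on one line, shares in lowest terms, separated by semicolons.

There is no surviving spouse, so the entire estate passes to Karim's descendants per capita at each generation.
At generation 1 (Bashir, Samir, Nabil, Ibtisam) there are 4 shares of (1)/4 = 1/4 each.
Living: Nabil — each takes 1/4.
Deceased: Bashir, Samir, and Ibtisam. Their combined 3/4 is pooled and carried to generation 2.
At generation 2 (Tariq, Farouk, Amira, Ghada, Dalia, Layth, Zuhair, Jamal) there are 8 shares of (3/4)/8 = 3/32 each.
Living: Tariq, Farouk, Ghada, Layth, Zuhair, and Jamal — each takes 3/32.
Deceased: Amira and Dalia. Their combined 3/16 is pooled and carried to generation 3.
At generation 3 (Maysoon, Widad, Hanan, Hamid, Fahad, Yasmin) there are 6 shares of (3/16)/6 = 1/32 each.
Living: Maysoon, Widad, Hanan, Hamid, Fahad, and Yasmin — each takes 1/32.

Fahad 1/32; Farouk 3/32; Ghada 3/32; Hamid 1/32; Hanan 1/32; Jamal 3/32; Layth 3/32; Maysoon 1/32; Nabil 1/4; Tariq 3/32; Widad 1/32; Yasmin 1/32; Zuhair 3/32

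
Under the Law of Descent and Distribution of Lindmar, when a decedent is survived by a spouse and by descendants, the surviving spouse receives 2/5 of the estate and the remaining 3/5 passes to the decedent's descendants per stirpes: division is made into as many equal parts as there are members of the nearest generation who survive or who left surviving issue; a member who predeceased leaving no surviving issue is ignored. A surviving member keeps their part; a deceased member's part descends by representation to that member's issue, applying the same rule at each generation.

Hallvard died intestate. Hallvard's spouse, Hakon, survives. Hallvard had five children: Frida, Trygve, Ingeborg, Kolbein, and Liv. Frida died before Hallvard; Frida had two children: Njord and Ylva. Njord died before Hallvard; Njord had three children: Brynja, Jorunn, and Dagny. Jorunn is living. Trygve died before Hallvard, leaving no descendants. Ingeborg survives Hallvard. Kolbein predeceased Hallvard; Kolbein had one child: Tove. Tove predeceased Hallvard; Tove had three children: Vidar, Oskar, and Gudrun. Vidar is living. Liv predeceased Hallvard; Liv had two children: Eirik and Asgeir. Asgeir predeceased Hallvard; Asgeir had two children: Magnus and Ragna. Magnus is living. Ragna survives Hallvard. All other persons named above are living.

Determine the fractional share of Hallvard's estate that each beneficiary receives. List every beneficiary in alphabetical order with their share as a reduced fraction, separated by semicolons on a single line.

Hakon, as surviving spouse, takes 2/5.
The remaining 3/5 passes to Hallvard's descendants per stirpes.
Trygve left no surviving issue, so that branch lapses and is disregarded.
The 3/5 is divided into 4 equal shares of 3/20 among Frida, Ingeborg, Kolbein, Liv.
Frida predeceased; the 3/20 allotted to Frida's branch passes to Frida's issue by representation.
The 3/20 is divided into 2 equal shares of 3/40 among Njord, Ylva.
Njord predeceased; the 3/40 allotted to Njord's branch passes to Njord's issue by representation.
The 3/40 is divided into 3 equal shares of 1/40 among Brynja, Jorunn, Dagny.
Brynja is living and takes 1/40.
Jorunn is living and takes 1/40.
Dagny is living and takes 1/40.
Ylva is living and takes 3/40.
Ingeborg is living and takes 3/20.
Kolbein predeceased; the 3/20 allotted to Kolbein's branch passes to Kolbein's issue by representation.
Tove's line is the sole branch at this level, so the full 3/20 passes to Tove's issue by representation.
The 3/20 is divided into 3 equal shares of 1/20 among Vidar, Oskar, Gudrun.
Vidar is living and takes 1/20.
Oskar is living and takes 1/20.
Gudrun is living and takes 1/20.
Liv predeceased; the 3/20 allotted to Liv's branch passes to Liv's issue by representation.
The 3/20 is divided into 2 equal shares of 3/40 among Eirik, Asgeir.
Eirik is living and takes 3/40.
Asgeir predeceased; the 3/40 allotted to Asgeir's branch passes to Asgeir's issue by representation.
The 3/40 is divided into 2 equal shares of 3/80 among Magnus, Ragna.
Magnus is living and takes 3/80.
Ragna is living and takes 3/80.

Brynja 1/40; Dagny 1/40; Eirik 3/40; Gudrun 1/20; Hakon 2/5; Ingeborg 3/20; Jorunn 1/40; Magnus 3/80; Oskar 1/20; Ragna 3/80; Vidar 1/20; Ylva 3/40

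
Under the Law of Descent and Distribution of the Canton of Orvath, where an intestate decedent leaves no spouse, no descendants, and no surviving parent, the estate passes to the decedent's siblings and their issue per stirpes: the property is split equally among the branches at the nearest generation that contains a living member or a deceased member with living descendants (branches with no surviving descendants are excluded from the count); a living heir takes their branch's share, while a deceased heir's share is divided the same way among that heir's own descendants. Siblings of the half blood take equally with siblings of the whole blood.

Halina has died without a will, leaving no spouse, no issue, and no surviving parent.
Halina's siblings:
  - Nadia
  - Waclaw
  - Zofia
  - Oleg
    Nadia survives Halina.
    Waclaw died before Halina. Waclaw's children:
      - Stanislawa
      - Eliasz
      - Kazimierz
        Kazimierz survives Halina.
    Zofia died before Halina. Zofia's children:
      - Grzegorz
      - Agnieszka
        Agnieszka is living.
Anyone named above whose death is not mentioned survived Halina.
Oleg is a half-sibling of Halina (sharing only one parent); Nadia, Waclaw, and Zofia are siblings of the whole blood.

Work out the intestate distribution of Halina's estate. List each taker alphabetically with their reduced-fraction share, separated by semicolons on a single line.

Agnieszka 1/8; Eliasz 1/12; Grzegorz 1/8; Kazimierz 1/12; Nadia 1/4; Oleg 1/4; Stanislawa 1/12

No spouse, descendants, or parent survives, so the estate passes to Halina's siblings per stirpes.
Half-blood and whole-blood siblings take equally under the stated rule.
The estate is divided into 4 equal shares of 1/4 among Nadia, Waclaw, Zofia, Oleg.
Nadia is living and takes 1/4.
Waclaw predeceased; the 1/4 allotted to Waclaw's branch passes to Waclaw's issue by representation.
The 1/4 is divided into 3 equal shares of 1/12 among Stanislawa, Eliasz, Kazimierz.
Stanislawa is living and takes 1/12.
Eliasz is living and takes 1/12.
Kazimierz is living and takes 1/12.
Zofia predeceased; the 1/4 allotted to Zofia's branch passes to Zofia's issue by representation.
The 1/4 is divided into 2 equal shares of 1/8 among Grzegorz, Agnieszka.
Grzegorz is living and takes 1/8.
Agnieszka is living and takes 1/8.
Oleg is living and takes 1/4.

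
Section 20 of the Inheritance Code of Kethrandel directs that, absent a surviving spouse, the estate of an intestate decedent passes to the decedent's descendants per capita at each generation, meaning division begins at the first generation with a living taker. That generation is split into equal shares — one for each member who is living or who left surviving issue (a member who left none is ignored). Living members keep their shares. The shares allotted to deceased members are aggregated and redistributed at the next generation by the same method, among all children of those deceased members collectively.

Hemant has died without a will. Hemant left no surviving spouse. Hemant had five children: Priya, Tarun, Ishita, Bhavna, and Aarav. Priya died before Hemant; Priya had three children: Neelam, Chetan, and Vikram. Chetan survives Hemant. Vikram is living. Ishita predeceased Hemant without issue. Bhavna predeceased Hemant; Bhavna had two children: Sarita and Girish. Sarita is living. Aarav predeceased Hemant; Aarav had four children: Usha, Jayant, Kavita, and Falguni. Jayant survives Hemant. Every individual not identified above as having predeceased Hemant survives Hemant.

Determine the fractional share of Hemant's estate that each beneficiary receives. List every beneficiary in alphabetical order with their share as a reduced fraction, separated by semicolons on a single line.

There is no surviving spouse, so the entire estate passes to Hemant's descendants per capita at each generation.
At generation 1 (Priya, Tarun, Bhavna, Aarav) there are 4 shares of (1)/4 = 1/4 each.
Living: Tarun — each takes 1/4.
Deceased: Priya, Bhavna, and Aarav. Their combined 3/4 is pooled and carried to generation 2.
At generation 2 (Neelam, Chetan, Vikram, Sarita, Girish, Usha, Jayant, Kavita, Falguni) there are 9 shares of (3/4)/9 = 1/12 each.
Living: Neelam, Chetan, Vikram, Sarita, Girish, Usha, Jayant, Kavita, and Falguni — each takes 1/12.

Chetan 1/12; Falguni 1/12; Girish 1/12; Jayant 1/12; Kavita 1/12; Neelam 1/12; Sarita 1/12; Tarun 1/4; Usha 1/12; Vikram 1/12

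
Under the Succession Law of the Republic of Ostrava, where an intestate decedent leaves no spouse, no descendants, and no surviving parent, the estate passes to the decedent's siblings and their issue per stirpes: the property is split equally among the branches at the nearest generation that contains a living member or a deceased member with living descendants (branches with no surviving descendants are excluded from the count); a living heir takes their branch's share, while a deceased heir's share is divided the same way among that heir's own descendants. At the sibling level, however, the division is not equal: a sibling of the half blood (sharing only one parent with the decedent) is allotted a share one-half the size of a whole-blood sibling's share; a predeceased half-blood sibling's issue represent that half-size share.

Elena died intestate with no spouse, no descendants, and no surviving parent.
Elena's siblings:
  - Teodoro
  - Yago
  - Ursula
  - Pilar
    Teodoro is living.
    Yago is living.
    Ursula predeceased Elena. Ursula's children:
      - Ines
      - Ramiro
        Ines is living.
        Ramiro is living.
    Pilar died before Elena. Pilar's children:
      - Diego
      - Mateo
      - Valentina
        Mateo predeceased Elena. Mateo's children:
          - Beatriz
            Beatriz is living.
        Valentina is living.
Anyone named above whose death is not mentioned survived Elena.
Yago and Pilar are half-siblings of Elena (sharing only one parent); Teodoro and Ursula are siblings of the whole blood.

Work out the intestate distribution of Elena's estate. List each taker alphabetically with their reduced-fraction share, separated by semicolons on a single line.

Beatriz 1/18; Diego 1/18; Ines 1/6; Ramiro 1/6; Teodoro 1/3; Valentina 1/18; Yago 1/6

No spouse, descendants, or parent survives, so the estate passes to Elena's siblings per stirpes.
Half-blood siblings count for one-half the weight of whole-blood siblings at the initial division.
Dividing 1 in proportion to weights (total weight 3): Teodoro (weight 1) → 1/3; Yago (weight 1/2) → 1/6; Ursula (weight 1) → 1/3; Pilar (weight 1/2) → 1/6.
Teodoro is living and takes 1/3.
Yago is living and takes 1/6.
Ursula predeceased; the 1/3 allotted to Ursula's branch passes to Ursula's issue by representation.
The 1/3 is divided into 2 equal shares of 1/6 among Ines, Ramiro.
Ines is living and takes 1/6.
Ramiro is living and takes 1/6.
Pilar predeceased; the 1/6 allotted to Pilar's branch passes to Pilar's issue by representation.
The 1/6 is divided into 3 equal shares of 1/18 among Diego, Mateo, Valentina.
Diego is living and takes 1/18.
Mateo predeceased; the 1/18 allotted to Mateo's branch passes to Mateo's issue by representation.
Beatriz is the sole taker at this level and receives the full 1/18.
Valentina is living and takes 1/18.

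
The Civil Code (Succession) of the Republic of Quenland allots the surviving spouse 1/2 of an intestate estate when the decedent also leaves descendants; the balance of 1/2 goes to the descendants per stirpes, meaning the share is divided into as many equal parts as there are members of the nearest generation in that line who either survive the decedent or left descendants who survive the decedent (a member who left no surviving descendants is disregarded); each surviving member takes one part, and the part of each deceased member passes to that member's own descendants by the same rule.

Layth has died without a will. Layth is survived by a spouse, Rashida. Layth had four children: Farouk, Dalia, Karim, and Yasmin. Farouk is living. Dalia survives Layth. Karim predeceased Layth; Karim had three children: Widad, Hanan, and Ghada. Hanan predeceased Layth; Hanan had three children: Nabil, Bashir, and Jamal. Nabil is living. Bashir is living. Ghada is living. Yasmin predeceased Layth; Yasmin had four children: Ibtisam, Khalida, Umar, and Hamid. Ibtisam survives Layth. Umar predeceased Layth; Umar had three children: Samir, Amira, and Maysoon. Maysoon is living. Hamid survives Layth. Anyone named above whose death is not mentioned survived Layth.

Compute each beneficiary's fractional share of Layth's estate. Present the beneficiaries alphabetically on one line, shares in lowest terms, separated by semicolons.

Rashida, as surviving spouse, takes 1/2.
The remaining 1/2 passes to Layth's descendants per stirpes.
The 1/2 is divided into 4 equal shares of 1/8 among Farouk, Dalia, Karim, Yasmin.
Farouk is living and takes 1/8.
Dalia is living and takes 1/8.
Karim predeceased; the 1/8 allotted to Karim's branch passes to Karim's issue by representation.
The 1/8 is divided into 3 equal shares of 1/24 among Widad, Hanan, Ghada.
Widad is living and takes 1/24.
Hanan predeceased; the 1/24 allotted to Hanan's branch passes to Hanan's issue by representation.
The 1/24 is divided into 3 equal shares of 1/72 among Nabil, Bashir, Jamal.
Nabil is living and takes 1/72.
Bashir is living and takes 1/72.
Jamal is living and takes 1/72.
Ghada is living and takes 1/24.
Yasmin predeceased; the 1/8 allotted to Yasmin's branch passes to Yasmin's issue by representation.
The 1/8 is divided into 4 equal shares of 1/32 among Ibtisam, Khalida, Umar, Hamid.
Ibtisam is living and takes 1/32.
Khalida is living and takes 1/32.
Umar predeceased; the 1/32 allotted to Umar's branch passes to Umar's issue by representation.
The 1/32 is divided into 3 equal shares of 1/96 among Samir, Amira, Maysoon.
Samir is living and takes 1/96.
Amira is living and takes 1/96.
Maysoon is living and takes 1/96.
Hamid is living and takes 1/32.

Amira 1/96; Bashir 1/72; Dalia 1/8; Farouk 1/8; Ghada 1/24; Hamid 1/32; Ibtisam 1/32; Jamal 1/72; Khalida 1/32; Maysoon 1/96; Nabil 1/72; Rashida 1/2; Samir 1/96; Widad 1/24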